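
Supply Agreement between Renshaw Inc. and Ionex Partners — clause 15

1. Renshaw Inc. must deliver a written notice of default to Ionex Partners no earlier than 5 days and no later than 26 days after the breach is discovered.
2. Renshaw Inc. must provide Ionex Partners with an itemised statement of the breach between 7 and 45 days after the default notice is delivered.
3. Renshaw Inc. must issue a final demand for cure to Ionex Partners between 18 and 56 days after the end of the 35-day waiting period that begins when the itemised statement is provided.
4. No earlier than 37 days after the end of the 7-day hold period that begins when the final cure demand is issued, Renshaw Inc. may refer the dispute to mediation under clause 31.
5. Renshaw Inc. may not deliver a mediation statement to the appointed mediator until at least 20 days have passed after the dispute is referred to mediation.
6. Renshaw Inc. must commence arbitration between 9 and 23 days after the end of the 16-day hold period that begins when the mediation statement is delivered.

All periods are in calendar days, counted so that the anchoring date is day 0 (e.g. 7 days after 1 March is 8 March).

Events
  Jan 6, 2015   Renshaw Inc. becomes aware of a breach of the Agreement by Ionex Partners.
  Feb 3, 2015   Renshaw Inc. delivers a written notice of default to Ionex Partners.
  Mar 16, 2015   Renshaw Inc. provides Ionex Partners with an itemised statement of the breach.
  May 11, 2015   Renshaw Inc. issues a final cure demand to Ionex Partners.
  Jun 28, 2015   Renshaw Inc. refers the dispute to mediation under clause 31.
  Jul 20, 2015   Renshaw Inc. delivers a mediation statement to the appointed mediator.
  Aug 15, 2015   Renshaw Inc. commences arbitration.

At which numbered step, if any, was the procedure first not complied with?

Step 1 — 5 and 26 days from Jan 6, 2015 (when the breach is discovered) are Jan 11, 2015 and Feb 1, 2015 respectively; done Feb 3, 2015 — 2 days after the window closed.

Step 1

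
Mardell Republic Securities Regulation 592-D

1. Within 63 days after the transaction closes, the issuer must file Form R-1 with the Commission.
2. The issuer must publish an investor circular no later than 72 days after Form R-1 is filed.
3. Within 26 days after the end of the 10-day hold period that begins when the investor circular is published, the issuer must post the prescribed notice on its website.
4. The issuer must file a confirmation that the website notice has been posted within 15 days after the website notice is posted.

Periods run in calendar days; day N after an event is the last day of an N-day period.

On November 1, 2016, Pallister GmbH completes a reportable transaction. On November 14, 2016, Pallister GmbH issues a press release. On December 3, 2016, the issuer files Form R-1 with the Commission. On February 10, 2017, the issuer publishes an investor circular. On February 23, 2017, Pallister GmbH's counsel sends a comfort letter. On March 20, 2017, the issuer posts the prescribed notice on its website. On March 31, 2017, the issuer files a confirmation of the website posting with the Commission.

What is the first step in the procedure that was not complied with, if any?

Step 1 — counting 63 days from November 1, 2016 (when the transaction closes) gives a deadline of January 3, 2017; completed December 3, 2016, before the deadline.
Step 2 — counting 72 days from December 3, 2016 (when Form R-1 is filed) gives a deadline of February 13, 2017; done February 10, 2017 — timely.
Step 3 — counting 26 days from February 20, 2017 (end of the 10-day hold period, which began when the investor circular is published on February 10, 2017) gives a deadline of March 18, 2017; done March 20, 2017 — 2 days late.
No need to go further; step 3 was not satisfied.

Step 3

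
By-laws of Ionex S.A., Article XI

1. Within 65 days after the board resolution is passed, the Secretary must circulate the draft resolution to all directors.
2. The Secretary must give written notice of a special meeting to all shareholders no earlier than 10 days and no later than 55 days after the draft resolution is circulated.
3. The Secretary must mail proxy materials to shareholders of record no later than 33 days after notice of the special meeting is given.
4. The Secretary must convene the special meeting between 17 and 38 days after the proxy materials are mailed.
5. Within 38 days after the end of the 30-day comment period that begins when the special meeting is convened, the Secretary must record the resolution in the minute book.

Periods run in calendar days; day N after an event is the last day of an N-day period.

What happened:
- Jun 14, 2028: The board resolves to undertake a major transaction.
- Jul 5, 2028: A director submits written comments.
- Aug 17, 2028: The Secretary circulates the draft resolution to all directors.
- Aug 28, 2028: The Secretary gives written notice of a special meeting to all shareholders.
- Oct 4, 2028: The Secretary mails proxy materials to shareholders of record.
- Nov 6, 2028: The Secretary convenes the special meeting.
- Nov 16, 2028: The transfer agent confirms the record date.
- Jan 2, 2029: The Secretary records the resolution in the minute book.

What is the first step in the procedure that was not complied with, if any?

Step 3

(1) due by Jun 14, 2028 + 65 days = Aug 18, 2028; done Aug 17, 2028 — timely.
(2) the permitted window runs from Aug 17, 2028 + 10 = Aug 27, 2028 to Aug 17, 2028 + 55 = Oct 11, 2028; done Aug 28, 2028, which is between those dates.
(3) due by Aug 28, 2028 + 33 days = Sep 30, 2028; Oct 4, 2028 misses that deadline by 4 days.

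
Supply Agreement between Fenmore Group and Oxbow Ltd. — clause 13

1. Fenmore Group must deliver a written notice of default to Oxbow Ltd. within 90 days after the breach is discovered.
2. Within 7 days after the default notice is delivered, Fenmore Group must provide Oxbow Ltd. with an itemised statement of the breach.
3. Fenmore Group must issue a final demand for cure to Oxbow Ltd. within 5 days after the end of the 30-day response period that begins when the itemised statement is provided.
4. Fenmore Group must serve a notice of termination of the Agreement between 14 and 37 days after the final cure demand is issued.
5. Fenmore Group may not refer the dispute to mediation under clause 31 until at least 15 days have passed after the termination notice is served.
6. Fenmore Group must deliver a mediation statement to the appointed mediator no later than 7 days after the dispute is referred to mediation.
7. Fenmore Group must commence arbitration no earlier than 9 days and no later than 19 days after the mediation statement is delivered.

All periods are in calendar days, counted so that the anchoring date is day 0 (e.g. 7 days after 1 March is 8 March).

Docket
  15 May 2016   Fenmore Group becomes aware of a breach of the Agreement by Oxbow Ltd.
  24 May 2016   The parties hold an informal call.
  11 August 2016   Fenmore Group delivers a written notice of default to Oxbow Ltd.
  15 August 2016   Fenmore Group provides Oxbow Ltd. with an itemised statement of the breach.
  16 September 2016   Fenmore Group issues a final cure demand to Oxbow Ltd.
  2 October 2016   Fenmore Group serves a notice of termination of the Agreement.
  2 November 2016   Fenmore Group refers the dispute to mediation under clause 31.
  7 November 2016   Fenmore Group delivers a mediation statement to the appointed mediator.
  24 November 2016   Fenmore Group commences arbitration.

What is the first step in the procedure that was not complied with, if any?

None — every step was satisfied

(1) due by 15 May 2016 + 90 days = 13 August 2016; completed 11 August 2016, before the deadline.
(2) due by 11 August 2016 + 7 days = 18 August 2016; 15 August 2016 is within that limit.
(3) due by 14 September 2016 + 5 days = 19 September 2016; completed 16 September 2016, before the deadline.
(4) the permitted window runs from 16 September 2016 + 14 = 30 September 2016 to 16 September 2016 + 37 = 23 October 2016; 2 October 2016 falls inside that range.
(5) permitted from 2 October 2016 + 15 days = 17 October 2016 onward; 2 November 2016 is on or after that date.
(6) due by 2 November 2016 + 7 days = 9 November 2016; 7 November 2016 is within that limit.
(7) the permitted window runs from 7 November 2016 + 9 = 16 November 2016 to 7 November 2016 + 19 = 26 November 2016; 24 November 2016 falls inside that range.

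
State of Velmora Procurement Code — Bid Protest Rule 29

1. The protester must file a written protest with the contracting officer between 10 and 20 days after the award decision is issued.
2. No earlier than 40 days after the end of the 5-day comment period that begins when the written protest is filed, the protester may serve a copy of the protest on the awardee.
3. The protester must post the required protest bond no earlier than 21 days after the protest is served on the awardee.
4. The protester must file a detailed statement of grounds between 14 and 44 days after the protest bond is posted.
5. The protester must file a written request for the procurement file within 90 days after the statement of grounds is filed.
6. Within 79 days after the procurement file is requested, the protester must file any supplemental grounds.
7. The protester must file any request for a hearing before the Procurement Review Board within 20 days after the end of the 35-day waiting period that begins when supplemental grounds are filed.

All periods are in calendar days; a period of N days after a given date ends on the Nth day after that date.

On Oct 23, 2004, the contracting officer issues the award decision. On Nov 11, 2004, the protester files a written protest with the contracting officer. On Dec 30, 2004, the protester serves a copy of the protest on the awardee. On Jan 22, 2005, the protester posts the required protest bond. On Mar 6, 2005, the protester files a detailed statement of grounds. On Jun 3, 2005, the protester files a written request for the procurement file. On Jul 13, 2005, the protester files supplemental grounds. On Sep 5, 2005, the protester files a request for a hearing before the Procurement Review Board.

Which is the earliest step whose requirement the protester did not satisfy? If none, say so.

Step 1 — 10 and 20 days from Oct 23, 2004 (when the award decision is issued) are Nov 2, 2004 and Nov 12, 2004 respectively; done Nov 11, 2004, which is between those dates.
Step 2 — must wait 40 days from Nov 16, 2004 (end of the 5-day comment period, which began when the written protest is filed on Nov 11, 2004), so not before Dec 26, 2004; done Dec 30, 2004, after the minimum wait.
Step 3 — must wait 21 days from Dec 30, 2004 (when the protest is served on the awardee), so not before Jan 20, 2005; done Jan 22, 2005 — permitted.
Step 4 — 14 and 44 days from Jan 22, 2005 (when the protest bond is posted) are Feb 5, 2005 and Mar 7, 2005 respectively; Mar 6, 2005 falls inside that range.
Step 5 — counting 90 days from Mar 6, 2005 (when the statement of grounds is filed) gives a deadline of Jun 4, 2005; completed Jun 3, 2005, before the deadline.
Step 6 — counting 79 days from Jun 3, 2005 (when the procurement file is requested) gives a deadline of Aug 21, 2005; Jul 13, 2005 is within that limit.
Step 7 — counting 20 days from Aug 17, 2005 (end of the 35-day waiting period, which began when supplemental grounds are filed on Jul 13, 2005) gives a deadline of Sep 6, 2005; done Sep 5, 2005 — timely.

None — every step was satisfied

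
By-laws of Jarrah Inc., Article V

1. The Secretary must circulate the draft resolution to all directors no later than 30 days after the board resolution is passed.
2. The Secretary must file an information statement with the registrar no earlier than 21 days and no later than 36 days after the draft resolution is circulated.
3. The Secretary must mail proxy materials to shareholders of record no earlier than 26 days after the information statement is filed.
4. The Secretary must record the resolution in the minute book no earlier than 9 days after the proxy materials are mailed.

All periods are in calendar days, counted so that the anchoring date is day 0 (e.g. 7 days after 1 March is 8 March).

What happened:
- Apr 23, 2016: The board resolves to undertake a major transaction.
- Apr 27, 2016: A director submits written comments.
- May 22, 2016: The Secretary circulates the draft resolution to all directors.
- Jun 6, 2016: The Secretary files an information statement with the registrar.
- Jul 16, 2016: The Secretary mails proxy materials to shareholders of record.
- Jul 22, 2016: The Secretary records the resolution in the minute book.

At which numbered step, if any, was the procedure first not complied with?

Step 2

(1) due by Apr 23, 2016 + 30 days = May 23, 2016; completed May 22, 2016, before the deadline.
(2) the permitted window runs from May 22, 2016 + 21 = Jun 12, 2016 to May 22, 2016 + 36 = Jun 27, 2016; done Jun 6, 2016 — 6 days before the window opened.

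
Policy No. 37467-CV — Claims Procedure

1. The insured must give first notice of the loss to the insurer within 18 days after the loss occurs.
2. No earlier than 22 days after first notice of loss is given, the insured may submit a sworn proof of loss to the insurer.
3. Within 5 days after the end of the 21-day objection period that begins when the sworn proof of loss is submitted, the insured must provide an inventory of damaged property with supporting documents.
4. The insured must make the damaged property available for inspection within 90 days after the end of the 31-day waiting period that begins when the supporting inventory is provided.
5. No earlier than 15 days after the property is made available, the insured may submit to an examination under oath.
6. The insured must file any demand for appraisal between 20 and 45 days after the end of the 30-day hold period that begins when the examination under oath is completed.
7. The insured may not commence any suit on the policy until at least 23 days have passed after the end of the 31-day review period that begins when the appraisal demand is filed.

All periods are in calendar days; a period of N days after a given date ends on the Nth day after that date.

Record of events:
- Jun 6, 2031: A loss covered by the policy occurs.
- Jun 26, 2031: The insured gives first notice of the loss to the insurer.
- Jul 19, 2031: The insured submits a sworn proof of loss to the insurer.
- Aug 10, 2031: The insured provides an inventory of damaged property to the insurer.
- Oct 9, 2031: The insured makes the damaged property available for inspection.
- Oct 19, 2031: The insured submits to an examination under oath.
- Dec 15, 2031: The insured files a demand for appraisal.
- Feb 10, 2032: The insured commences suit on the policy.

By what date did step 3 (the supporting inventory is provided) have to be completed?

The sworn proof of loss is submitted on Jul 19, 2031; the 21-day objection period therefore ends Aug 9, 2031, and step 3 runs from that date. 5 days after Aug 9, 2031 is Aug 14, 2031.

Aug 14, 2031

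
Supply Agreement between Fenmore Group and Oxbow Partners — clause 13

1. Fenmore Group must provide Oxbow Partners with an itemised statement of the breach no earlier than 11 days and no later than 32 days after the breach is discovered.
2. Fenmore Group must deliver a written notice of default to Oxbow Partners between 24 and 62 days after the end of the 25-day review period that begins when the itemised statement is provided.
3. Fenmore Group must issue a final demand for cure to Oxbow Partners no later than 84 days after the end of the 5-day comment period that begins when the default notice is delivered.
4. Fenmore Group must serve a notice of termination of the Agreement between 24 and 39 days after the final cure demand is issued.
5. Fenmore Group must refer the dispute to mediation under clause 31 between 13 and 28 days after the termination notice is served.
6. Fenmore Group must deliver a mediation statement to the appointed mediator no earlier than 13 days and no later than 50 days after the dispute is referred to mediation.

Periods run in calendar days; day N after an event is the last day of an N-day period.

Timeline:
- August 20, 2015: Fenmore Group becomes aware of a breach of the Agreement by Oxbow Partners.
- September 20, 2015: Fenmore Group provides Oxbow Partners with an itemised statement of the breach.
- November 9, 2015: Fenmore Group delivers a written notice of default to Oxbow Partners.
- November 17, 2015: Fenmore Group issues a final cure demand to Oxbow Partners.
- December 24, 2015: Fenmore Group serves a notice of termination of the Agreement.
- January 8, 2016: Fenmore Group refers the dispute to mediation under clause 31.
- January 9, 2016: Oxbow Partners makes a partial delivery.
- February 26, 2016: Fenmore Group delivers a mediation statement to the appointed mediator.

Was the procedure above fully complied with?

Step 1 — 11 and 32 days from August 20, 2015 (when the breach is discovered) are August 31, 2015 and September 21, 2015 respectively; September 20, 2015 falls inside that range.
Step 2 — 24 and 62 days from October 15, 2015 (end of the 25-day review period, which began when the itemised statement is provided on September 20, 2015) are November 8, 2015 and December 16, 2015 respectively; November 9, 2015 falls inside that range.
Step 3 — counting 84 days from November 14, 2015 (end of the 5-day comment period, which began when the default notice is delivered on November 9, 2015) gives a deadline of February 6, 2016; done November 17, 2015 — timely.
Step 4 — 24 and 39 days from November 17, 2015 (when the final cure demand is issued) are December 11, 2015 and December 26, 2015 respectively; December 24, 2015 falls inside that range.
Step 5 — 13 and 28 days from December 24, 2015 (when the termination notice is served) are January 6, 2016 and January 21, 2016 respectively; done January 8, 2016 — within the window.
Step 6 — 13 and 50 days from January 8, 2016 (when the dispute is referred to mediation) are January 21, 2016 and February 27, 2016 respectively; February 26, 2016 falls inside that range.

Yes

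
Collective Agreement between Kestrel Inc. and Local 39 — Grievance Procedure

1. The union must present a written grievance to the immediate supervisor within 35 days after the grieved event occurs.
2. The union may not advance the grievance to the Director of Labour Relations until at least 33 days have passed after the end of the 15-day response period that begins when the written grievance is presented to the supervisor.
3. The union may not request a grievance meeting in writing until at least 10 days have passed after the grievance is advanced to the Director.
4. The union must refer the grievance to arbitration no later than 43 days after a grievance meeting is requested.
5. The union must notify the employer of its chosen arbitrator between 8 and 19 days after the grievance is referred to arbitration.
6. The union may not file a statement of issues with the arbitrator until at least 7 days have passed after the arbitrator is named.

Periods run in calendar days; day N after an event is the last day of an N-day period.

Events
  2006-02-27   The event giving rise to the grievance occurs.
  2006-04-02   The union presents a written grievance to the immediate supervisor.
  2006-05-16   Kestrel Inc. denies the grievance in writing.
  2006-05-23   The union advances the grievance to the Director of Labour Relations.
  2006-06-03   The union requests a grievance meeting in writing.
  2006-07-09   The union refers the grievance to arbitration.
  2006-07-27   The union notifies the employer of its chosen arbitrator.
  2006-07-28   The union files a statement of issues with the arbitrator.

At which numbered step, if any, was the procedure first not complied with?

Step 6

(1) due by 2006-02-27 + 35 days = 2006-04-03; done 2006-04-02 — timely.
(2) permitted from 2006-04-17 + 33 days = 2006-05-20 onward; done 2006-05-23 — permitted.
(3) permitted from 2006-05-23 + 10 days = 2006-06-02 onward; done 2006-06-03, after the minimum wait.
(4) due by 2006-06-03 + 43 days = 2006-07-16; 2006-07-09 is within that limit.
(5) the permitted window runs from 2006-07-09 + 8 = 2006-07-17 to 2006-07-09 + 19 = 2006-07-28; done 2006-07-27 — within the window.
(6) permitted from 2006-07-27 + 7 days = 2006-08-03 onward; 2006-07-28 is 6 days before the earliest permitted date.
That is the first point of non-compliance.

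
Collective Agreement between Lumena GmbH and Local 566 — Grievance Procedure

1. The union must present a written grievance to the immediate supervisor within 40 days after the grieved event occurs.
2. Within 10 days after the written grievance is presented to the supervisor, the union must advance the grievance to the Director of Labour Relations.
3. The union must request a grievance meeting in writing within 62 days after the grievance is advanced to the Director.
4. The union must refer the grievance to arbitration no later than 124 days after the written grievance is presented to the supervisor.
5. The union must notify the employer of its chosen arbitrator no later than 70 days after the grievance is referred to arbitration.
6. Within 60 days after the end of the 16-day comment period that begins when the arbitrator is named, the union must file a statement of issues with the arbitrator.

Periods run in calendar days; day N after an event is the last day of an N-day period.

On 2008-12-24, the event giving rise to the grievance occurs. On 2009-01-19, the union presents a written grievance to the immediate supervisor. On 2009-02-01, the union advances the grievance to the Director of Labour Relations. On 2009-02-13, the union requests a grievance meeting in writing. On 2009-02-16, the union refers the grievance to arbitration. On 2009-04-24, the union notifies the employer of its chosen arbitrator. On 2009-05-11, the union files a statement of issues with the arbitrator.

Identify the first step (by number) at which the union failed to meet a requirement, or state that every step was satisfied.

Step 1: 40 days after 2008-12-24 (when the grieved event occurs) is 2009-02-02; 2009-01-19 is within that limit.
Step 2: 10 days after 2009-01-19 (when the written grievance is presented to the supervisor) is 2009-01-29; not done until 2009-02-01, 3 days after the deadline.

Step 2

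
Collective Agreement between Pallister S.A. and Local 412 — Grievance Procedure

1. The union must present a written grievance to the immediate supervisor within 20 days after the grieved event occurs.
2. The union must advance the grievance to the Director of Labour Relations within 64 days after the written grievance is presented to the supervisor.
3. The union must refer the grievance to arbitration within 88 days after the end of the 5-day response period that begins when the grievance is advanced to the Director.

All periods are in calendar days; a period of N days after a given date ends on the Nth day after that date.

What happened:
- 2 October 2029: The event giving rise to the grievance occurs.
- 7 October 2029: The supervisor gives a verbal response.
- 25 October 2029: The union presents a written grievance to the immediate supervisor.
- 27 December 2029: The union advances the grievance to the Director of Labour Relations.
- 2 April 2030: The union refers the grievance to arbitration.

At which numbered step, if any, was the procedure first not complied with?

Step 1 — counting 20 days from 2 October 2029 (when the grieved event occurs) gives a deadline of 22 October 2029; not done until 25 October 2029, 3 days after the deadline.
Later steps need not be reached.

Step 1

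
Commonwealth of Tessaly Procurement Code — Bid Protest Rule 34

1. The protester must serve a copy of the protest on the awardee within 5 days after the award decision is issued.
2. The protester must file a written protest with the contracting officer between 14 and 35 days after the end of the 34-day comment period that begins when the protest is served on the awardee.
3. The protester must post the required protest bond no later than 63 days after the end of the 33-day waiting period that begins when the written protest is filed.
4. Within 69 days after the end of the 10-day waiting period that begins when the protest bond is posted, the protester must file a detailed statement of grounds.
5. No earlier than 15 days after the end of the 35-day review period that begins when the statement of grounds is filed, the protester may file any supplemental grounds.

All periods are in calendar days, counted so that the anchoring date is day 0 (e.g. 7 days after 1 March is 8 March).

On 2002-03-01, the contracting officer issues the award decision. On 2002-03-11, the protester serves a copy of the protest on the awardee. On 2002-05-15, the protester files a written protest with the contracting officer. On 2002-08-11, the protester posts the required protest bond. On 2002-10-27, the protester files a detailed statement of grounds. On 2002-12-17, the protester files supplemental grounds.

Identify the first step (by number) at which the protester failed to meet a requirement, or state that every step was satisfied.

Step 1: 5 days after 2002-03-01 (when the award decision is issued) is 2002-03-06; not done until 2002-03-11, 5 days after the deadline.
The procedure was therefore not followed at step 1.

Step 1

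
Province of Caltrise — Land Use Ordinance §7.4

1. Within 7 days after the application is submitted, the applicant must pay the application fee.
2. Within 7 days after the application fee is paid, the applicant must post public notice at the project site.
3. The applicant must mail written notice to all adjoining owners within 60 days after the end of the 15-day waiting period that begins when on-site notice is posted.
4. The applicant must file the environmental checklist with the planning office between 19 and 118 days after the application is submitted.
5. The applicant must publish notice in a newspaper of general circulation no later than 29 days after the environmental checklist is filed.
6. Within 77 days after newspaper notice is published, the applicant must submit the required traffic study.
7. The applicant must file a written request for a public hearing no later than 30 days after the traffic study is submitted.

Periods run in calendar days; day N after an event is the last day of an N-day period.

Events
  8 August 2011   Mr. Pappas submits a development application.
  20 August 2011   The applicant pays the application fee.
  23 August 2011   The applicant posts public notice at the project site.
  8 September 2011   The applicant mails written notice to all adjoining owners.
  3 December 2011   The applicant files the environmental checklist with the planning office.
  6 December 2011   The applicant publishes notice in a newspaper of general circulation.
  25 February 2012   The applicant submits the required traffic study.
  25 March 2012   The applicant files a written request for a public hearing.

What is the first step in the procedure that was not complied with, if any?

Step 1

(1) due by 8 August 2011 + 7 days = 15 August 2011; not done until 20 August 2011, 5 days after the deadline.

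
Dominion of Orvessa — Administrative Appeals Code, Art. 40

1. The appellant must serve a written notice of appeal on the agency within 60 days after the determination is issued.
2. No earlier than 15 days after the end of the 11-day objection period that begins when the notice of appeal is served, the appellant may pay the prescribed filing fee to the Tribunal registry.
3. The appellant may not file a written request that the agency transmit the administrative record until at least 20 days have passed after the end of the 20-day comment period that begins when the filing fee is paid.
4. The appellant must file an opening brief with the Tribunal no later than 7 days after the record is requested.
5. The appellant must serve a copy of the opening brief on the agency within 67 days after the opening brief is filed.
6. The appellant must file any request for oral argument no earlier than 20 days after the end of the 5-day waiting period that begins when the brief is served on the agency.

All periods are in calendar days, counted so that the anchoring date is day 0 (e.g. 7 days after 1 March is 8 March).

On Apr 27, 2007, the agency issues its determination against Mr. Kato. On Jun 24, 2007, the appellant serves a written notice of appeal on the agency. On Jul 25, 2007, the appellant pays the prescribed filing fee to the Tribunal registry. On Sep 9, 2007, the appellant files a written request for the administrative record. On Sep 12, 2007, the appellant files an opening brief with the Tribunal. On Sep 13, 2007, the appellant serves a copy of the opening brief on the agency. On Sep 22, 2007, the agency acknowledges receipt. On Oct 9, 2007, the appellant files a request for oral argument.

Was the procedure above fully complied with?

Yes

(1) due by Apr 27, 2007 + 60 days = Jun 26, 2007; done Jun 24, 2007 — timely.
(2) permitted from Jul 5, 2007 + 15 days = Jul 20, 2007 onward; done Jul 25, 2007, after the minimum wait.
(3) permitted from Aug 14, 2007 + 20 days = Sep 3, 2007 onward; Sep 9, 2007 is on or after that date.
(4) due by Sep 9, 2007 + 7 days = Sep 16, 2007; Sep 12, 2007 is within that limit.
(5) due by Sep 12, 2007 + 67 days = Nov 18, 2007; Sep 13, 2007 is within that limit.
(6) permitted from Sep 18, 2007 + 20 days = Oct 8, 2007 onward; done Oct 9, 2007, after the minimum wait.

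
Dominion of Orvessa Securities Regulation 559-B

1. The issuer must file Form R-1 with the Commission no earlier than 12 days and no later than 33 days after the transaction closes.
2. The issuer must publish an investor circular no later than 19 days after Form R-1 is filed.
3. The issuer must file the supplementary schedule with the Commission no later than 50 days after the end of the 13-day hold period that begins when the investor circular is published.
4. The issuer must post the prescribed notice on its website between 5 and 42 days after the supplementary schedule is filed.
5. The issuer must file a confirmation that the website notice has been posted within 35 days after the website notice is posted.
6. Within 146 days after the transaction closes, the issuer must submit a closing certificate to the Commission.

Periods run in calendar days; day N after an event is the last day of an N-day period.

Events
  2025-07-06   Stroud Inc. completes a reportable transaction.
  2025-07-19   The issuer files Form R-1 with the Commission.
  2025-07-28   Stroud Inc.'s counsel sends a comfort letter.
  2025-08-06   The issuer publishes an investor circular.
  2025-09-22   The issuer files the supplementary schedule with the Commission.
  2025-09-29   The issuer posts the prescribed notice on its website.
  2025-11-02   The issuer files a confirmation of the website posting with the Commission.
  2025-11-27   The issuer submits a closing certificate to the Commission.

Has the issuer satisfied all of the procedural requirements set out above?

Step 1: the window is 12–33 days after 2025-07-06 (when the transaction closes), so 2025-07-18 through 2025-08-08; done 2025-07-19, which is between those dates.
Step 2: 19 days after 2025-07-19 (when Form R-1 is filed) is 2025-08-07; done 2025-08-06 — timely.
Step 3: 50 days after 2025-08-19 (end of the 13-day hold period, which began when the investor circular is published on 2025-08-06) is 2025-10-08; 2025-09-22 is within that limit.
Step 4: the window is 5–42 days after 2025-09-22 (when the supplementary schedule is filed), so 2025-09-27 through 2025-11-03; done 2025-09-29 — within the window.
Step 5: 35 days after 2025-09-29 (when the website notice is posted) is 2025-11-03; completed 2025-11-02, before the deadline.
Step 6: 146 days after 2025-07-06 (when the transaction closes) is 2025-11-29; 2025-11-27 is within that limit.

Yes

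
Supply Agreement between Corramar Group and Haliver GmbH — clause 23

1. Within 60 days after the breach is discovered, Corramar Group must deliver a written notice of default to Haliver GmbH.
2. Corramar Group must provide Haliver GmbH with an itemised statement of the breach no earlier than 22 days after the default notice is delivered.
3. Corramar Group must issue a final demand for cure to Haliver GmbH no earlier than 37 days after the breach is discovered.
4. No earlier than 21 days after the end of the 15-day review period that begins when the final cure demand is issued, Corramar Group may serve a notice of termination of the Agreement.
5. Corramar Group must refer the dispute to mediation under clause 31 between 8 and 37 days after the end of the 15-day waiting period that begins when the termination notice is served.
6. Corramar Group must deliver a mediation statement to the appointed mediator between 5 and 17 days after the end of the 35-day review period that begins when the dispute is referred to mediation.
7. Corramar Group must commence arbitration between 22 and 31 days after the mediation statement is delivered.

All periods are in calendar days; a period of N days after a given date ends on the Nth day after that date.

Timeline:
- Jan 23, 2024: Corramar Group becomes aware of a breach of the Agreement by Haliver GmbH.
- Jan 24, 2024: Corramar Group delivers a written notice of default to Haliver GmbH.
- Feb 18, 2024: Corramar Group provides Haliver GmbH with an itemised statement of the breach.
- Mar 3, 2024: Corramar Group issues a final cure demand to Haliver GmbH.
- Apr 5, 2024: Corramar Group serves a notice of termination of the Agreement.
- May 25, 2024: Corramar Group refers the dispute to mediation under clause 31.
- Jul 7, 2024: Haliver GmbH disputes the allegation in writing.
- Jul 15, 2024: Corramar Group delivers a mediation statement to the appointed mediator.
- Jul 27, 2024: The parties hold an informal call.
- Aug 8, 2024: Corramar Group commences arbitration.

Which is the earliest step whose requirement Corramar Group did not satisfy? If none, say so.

Step 4

Step 1: 60 days after Jan 23, 2024 (when the breach is discovered) is Mar 23, 2024; Jan 24, 2024 is within that limit.
Step 2: the earliest permitted date is 22 days after Jan 24, 2024 (when the default notice is delivered), i.e. Feb 15, 2024; Feb 18, 2024 is on or after that date.
Step 3: the earliest permitted date is 37 days after Jan 23, 2024 (when the breach is discovered), i.e. Feb 29, 2024; done Mar 3, 2024, after the minimum wait.
Step 4: the earliest permitted date is 21 days after Mar 18, 2024 (end of the 15-day review period, which began when the final cure demand is issued on Mar 3, 2024), i.e. Apr 8, 2024; acted on Apr 5, 2024, 3 days prematurely.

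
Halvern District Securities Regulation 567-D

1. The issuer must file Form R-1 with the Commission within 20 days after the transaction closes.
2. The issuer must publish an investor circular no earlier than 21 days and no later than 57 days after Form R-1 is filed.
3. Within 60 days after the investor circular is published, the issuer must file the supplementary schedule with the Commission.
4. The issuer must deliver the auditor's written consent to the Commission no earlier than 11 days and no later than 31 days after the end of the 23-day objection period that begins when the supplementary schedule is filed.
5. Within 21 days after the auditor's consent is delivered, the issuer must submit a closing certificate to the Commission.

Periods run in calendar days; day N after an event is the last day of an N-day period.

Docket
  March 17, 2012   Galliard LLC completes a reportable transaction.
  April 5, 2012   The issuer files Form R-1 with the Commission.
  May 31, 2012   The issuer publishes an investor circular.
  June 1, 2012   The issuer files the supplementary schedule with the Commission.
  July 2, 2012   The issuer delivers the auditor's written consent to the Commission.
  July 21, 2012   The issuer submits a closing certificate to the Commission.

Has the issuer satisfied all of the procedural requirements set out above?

No

(1) due by March 17, 2012 + 20 days = April 6, 2012; April 5, 2012 is within that limit.
(2) the permitted window runs from April 5, 2012 + 21 = April 26, 2012 to April 5, 2012 + 57 = June 1, 2012; done May 31, 2012, which is between those dates.
(3) due by May 31, 2012 + 60 days = July 30, 2012; done June 1, 2012 — timely.
(4) the permitted window runs from June 24, 2012 + 11 = July 5, 2012 to June 24, 2012 + 31 = July 25, 2012; done July 2, 2012 — 3 days before the window opened.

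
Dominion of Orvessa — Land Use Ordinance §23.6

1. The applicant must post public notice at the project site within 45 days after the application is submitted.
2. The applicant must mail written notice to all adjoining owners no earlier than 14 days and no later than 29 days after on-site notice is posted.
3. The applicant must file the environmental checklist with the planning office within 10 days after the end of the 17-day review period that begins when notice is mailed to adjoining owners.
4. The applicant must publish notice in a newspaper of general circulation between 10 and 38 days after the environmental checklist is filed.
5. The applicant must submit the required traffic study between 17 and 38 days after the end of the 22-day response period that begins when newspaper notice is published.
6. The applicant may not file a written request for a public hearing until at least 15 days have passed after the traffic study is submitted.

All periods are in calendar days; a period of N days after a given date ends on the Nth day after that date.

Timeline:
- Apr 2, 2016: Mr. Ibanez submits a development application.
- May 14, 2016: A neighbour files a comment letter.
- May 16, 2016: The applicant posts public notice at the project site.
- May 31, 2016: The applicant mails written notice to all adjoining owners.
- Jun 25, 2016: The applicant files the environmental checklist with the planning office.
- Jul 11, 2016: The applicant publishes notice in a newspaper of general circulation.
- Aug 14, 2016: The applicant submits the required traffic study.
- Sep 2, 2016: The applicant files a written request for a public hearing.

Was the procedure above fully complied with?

(1) due by Apr 2, 2016 + 45 days = May 17, 2016; May 16, 2016 is within that limit.
(2) the permitted window runs from May 16, 2016 + 14 = May 30, 2016 to May 16, 2016 + 29 = Jun 14, 2016; done May 31, 2016, which is between those dates.
(3) due by Jun 17, 2016 + 10 days = Jun 27, 2016; completed Jun 25, 2016, before the deadline.
(4) the permitted window runs from Jun 25, 2016 + 10 = Jul 5, 2016 to Jun 25, 2016 + 38 = Aug 2, 2016; done Jul 11, 2016 — within the window.
(5) the permitted window runs from Aug 2, 2016 + 17 = Aug 19, 2016 to Aug 2, 2016 + 38 = Sep 9, 2016; done Aug 14, 2016 — 5 days before the window opened.
The analysis stops there.

No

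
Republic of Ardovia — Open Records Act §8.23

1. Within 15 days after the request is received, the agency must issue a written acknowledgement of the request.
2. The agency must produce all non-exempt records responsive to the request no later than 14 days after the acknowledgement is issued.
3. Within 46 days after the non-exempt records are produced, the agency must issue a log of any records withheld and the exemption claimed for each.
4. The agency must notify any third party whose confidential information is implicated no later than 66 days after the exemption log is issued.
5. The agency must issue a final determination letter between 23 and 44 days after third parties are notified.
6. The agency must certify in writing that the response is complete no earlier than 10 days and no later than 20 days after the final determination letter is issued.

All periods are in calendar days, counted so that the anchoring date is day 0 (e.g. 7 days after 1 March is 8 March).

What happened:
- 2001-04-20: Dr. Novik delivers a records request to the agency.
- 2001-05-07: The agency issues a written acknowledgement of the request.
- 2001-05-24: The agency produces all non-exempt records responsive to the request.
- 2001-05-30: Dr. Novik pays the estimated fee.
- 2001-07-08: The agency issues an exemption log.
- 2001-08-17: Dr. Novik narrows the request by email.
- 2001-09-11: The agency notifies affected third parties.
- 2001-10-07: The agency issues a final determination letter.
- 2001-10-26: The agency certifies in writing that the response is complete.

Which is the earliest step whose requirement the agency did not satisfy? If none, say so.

Step 1

(1) due by 2001-04-20 + 15 days = 2001-05-05; done 2001-05-07 — 2 days late.
The procedure was therefore not followed at step 1.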